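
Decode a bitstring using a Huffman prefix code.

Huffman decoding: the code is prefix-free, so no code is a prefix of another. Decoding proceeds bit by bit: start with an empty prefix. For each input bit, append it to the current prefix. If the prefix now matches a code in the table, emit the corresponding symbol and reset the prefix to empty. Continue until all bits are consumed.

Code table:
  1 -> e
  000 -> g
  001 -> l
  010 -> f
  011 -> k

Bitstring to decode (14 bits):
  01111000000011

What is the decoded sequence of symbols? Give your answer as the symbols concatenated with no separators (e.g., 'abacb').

Answer: keeggk

Derivation:
Bit 0: prefix='0' (no match yet)
Bit 1: prefix='01' (no match yet)
Bit 2: prefix='011' -> emit 'k', reset
Bit 3: prefix='1' -> emit 'e', reset
Bit 4: prefix='1' -> emit 'e', reset
Bit 5: prefix='0' (no match yet)
Bit 6: prefix='00' (no match yet)
Bit 7: prefix='000' -> emit 'g', reset
Bit 8: prefix='0' (no match yet)
Bit 9: prefix='00' (no match yet)
Bit 10: prefix='000' -> emit 'g', reset
Bit 11: prefix='0' (no match yet)
Bit 12: prefix='01' (no match yet)
Bit 13: prefix='011' -> emit 'k', reset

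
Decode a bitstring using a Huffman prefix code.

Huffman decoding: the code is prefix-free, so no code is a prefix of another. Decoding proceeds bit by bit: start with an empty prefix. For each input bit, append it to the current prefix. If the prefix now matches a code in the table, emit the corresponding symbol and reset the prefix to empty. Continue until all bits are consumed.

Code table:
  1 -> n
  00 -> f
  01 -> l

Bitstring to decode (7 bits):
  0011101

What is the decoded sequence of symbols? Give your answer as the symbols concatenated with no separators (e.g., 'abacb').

Answer: fnnnl

Derivation:
Bit 0: prefix='0' (no match yet)
Bit 1: prefix='00' -> emit 'f', reset
Bit 2: prefix='1' -> emit 'n', reset
Bit 3: prefix='1' -> emit 'n', reset
Bit 4: prefix='1' -> emit 'n', reset
Bit 5: prefix='0' (no match yet)
Bit 6: prefix='01' -> emit 'l', reset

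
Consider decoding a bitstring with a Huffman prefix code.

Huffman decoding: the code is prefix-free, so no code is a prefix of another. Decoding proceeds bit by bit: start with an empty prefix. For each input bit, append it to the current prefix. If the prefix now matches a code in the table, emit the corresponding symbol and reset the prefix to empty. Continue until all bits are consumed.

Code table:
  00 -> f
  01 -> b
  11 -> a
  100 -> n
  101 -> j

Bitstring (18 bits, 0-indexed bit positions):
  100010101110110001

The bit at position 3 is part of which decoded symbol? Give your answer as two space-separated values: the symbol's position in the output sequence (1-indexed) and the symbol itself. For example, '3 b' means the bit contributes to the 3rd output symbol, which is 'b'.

Answer: 2 b

Derivation:
Bit 0: prefix='1' (no match yet)
Bit 1: prefix='10' (no match yet)
Bit 2: prefix='100' -> emit 'n', reset
Bit 3: prefix='0' (no match yet)
Bit 4: prefix='01' -> emit 'b', reset
Bit 5: prefix='0' (no match yet)
Bit 6: prefix='01' -> emit 'b', reset
Bit 7: prefix='0' (no match yet)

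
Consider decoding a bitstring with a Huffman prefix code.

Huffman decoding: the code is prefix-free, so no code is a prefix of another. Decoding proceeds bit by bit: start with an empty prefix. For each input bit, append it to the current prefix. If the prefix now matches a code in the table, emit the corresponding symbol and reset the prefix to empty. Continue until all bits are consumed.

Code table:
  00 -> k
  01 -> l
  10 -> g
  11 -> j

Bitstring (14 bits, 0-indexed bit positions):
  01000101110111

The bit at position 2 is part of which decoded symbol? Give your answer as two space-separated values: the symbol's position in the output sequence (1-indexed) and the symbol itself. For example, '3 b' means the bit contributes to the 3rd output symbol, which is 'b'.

Answer: 2 k

Derivation:
Bit 0: prefix='0' (no match yet)
Bit 1: prefix='01' -> emit 'l', reset
Bit 2: prefix='0' (no match yet)
Bit 3: prefix='00' -> emit 'k', reset
Bit 4: prefix='0' (no match yet)
Bit 5: prefix='01' -> emit 'l', reset
Bit 6: prefix='0' (no match yet)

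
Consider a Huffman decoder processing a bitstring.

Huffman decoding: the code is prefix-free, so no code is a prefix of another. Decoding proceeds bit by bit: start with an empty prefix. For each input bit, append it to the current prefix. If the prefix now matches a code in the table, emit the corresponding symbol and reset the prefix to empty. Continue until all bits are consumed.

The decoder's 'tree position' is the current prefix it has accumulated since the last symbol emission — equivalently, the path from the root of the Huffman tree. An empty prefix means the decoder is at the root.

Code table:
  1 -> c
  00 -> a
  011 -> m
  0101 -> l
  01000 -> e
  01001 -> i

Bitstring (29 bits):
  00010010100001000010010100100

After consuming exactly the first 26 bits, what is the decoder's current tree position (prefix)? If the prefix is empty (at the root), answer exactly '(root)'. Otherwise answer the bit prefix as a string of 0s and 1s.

Answer: 0100

Derivation:
Bit 0: prefix='0' (no match yet)
Bit 1: prefix='00' -> emit 'a', reset
Bit 2: prefix='0' (no match yet)
Bit 3: prefix='01' (no match yet)
Bit 4: prefix='010' (no match yet)
Bit 5: prefix='0100' (no match yet)
Bit 6: prefix='01001' -> emit 'i', reset
Bit 7: prefix='0' (no match yet)
Bit 8: prefix='01' (no match yet)
Bit 9: prefix='010' (no match yet)
Bit 10: prefix='0100' (no match yet)
Bit 11: prefix='01000' -> emit 'e', reset
Bit 12: prefix='0' (no match yet)
Bit 13: prefix='01' (no match yet)
Bit 14: prefix='010' (no match yet)
Bit 15: prefix='0100' (no match yet)
Bit 16: prefix='01000' -> emit 'e', reset
Bit 17: prefix='0' (no match yet)
Bit 18: prefix='01' (no match yet)
Bit 19: prefix='010' (no match yet)
Bit 20: prefix='0100' (no match yet)
Bit 21: prefix='01001' -> emit 'i', reset
Bit 22: prefix='0' (no match yet)
Bit 23: prefix='01' (no match yet)
Bit 24: prefix='010' (no match yet)
Bit 25: prefix='0100' (no match yet)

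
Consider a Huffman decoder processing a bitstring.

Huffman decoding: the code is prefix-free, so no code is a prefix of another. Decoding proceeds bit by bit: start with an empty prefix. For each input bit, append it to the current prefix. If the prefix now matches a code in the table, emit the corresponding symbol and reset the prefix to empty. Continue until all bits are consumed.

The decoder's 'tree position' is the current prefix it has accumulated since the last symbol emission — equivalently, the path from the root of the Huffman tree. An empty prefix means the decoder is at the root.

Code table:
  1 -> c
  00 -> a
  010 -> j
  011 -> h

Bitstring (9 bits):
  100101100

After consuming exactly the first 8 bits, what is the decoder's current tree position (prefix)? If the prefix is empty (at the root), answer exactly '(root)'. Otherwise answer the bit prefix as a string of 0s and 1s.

Bit 0: prefix='1' -> emit 'c', reset
Bit 1: prefix='0' (no match yet)
Bit 2: prefix='00' -> emit 'a', reset
Bit 3: prefix='1' -> emit 'c', reset
Bit 4: prefix='0' (no match yet)
Bit 5: prefix='01' (no match yet)
Bit 6: prefix='011' -> emit 'h', reset
Bit 7: prefix='0' (no match yet)

Answer: 0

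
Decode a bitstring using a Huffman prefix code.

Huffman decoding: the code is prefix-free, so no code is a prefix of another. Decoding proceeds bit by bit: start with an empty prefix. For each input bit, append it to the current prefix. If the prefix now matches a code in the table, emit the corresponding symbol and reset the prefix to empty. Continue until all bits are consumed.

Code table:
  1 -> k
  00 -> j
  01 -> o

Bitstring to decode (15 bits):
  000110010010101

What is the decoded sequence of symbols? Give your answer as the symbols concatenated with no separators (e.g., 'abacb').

Bit 0: prefix='0' (no match yet)
Bit 1: prefix='00' -> emit 'j', reset
Bit 2: prefix='0' (no match yet)
Bit 3: prefix='01' -> emit 'o', reset
Bit 4: prefix='1' -> emit 'k', reset
Bit 5: prefix='0' (no match yet)
Bit 6: prefix='00' -> emit 'j', reset
Bit 7: prefix='1' -> emit 'k', reset
Bit 8: prefix='0' (no match yet)
Bit 9: prefix='00' -> emit 'j', reset
Bit 10: prefix='1' -> emit 'k', reset
Bit 11: prefix='0' (no match yet)
Bit 12: prefix='01' -> emit 'o', reset
Bit 13: prefix='0' (no match yet)
Bit 14: prefix='01' -> emit 'o', reset

Answer: jokjkjkoo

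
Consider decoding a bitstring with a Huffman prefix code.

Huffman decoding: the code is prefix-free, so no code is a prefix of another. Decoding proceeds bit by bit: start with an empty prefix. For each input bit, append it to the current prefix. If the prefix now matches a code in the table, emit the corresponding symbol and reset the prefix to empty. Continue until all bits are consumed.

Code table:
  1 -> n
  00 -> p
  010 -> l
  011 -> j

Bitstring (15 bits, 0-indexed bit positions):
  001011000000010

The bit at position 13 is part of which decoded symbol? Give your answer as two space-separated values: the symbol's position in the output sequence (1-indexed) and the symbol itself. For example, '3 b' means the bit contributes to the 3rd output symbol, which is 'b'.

Bit 0: prefix='0' (no match yet)
Bit 1: prefix='00' -> emit 'p', reset
Bit 2: prefix='1' -> emit 'n', reset
Bit 3: prefix='0' (no match yet)
Bit 4: prefix='01' (no match yet)
Bit 5: prefix='011' -> emit 'j', reset
Bit 6: prefix='0' (no match yet)
Bit 7: prefix='00' -> emit 'p', reset
Bit 8: prefix='0' (no match yet)
Bit 9: prefix='00' -> emit 'p', reset
Bit 10: prefix='0' (no match yet)
Bit 11: prefix='00' -> emit 'p', reset
Bit 12: prefix='0' (no match yet)
Bit 13: prefix='01' (no match yet)
Bit 14: prefix='010' -> emit 'l', reset

Answer: 7 l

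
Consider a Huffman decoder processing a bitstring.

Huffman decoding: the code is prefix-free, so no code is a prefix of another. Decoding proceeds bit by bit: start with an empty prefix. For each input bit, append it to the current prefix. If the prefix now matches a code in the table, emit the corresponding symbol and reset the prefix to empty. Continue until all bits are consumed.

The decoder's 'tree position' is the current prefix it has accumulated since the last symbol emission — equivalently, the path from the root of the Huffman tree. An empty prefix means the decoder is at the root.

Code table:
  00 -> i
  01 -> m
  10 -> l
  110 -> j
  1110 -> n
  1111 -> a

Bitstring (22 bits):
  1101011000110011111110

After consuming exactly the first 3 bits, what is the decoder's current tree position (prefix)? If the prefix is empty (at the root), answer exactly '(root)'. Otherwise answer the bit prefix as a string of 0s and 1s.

Answer: (root)

Derivation:
Bit 0: prefix='1' (no match yet)
Bit 1: prefix='11' (no match yet)
Bit 2: prefix='110' -> emit 'j', reset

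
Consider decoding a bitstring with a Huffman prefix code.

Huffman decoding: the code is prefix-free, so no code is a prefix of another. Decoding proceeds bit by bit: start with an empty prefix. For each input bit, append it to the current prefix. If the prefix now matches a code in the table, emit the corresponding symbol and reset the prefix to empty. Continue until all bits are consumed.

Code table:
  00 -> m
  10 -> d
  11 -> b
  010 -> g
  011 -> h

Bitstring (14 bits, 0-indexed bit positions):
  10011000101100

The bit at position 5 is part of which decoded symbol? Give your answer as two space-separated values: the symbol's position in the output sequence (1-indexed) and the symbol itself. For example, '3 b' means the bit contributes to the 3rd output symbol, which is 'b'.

Answer: 3 m

Derivation:
Bit 0: prefix='1' (no match yet)
Bit 1: prefix='10' -> emit 'd', reset
Bit 2: prefix='0' (no match yet)
Bit 3: prefix='01' (no match yet)
Bit 4: prefix='011' -> emit 'h', reset
Bit 5: prefix='0' (no match yet)
Bit 6: prefix='00' -> emit 'm', reset
Bit 7: prefix='0' (no match yet)
Bit 8: prefix='01' (no match yet)
Bit 9: prefix='010' -> emit 'g', reset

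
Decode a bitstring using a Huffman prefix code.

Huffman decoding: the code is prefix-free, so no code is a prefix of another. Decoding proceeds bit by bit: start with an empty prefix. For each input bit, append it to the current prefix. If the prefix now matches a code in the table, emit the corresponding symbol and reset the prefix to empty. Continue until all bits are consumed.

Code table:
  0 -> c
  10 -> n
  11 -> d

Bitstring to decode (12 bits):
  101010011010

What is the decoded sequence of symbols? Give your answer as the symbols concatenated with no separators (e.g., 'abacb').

Answer: nnncdcn

Derivation:
Bit 0: prefix='1' (no match yet)
Bit 1: prefix='10' -> emit 'n', reset
Bit 2: prefix='1' (no match yet)
Bit 3: prefix='10' -> emit 'n', reset
Bit 4: prefix='1' (no match yet)
Bit 5: prefix='10' -> emit 'n', reset
Bit 6: prefix='0' -> emit 'c', reset
Bit 7: prefix='1' (no match yet)
Bit 8: prefix='11' -> emit 'd', reset
Bit 9: prefix='0' -> emit 'c', reset
Bit 10: prefix='1' (no match yet)
Bit 11: prefix='10' -> emit 'n', reset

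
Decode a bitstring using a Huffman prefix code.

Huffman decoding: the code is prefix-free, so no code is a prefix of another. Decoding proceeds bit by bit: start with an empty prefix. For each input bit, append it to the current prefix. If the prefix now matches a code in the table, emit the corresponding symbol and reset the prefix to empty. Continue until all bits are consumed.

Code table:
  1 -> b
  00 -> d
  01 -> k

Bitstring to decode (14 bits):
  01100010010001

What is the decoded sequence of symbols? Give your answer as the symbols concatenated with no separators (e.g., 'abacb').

Bit 0: prefix='0' (no match yet)
Bit 1: prefix='01' -> emit 'k', reset
Bit 2: prefix='1' -> emit 'b', reset
Bit 3: prefix='0' (no match yet)
Bit 4: prefix='00' -> emit 'd', reset
Bit 5: prefix='0' (no match yet)
Bit 6: prefix='01' -> emit 'k', reset
Bit 7: prefix='0' (no match yet)
Bit 8: prefix='00' -> emit 'd', reset
Bit 9: prefix='1' -> emit 'b', reset
Bit 10: prefix='0' (no match yet)
Bit 11: prefix='00' -> emit 'd', reset
Bit 12: prefix='0' (no match yet)
Bit 13: prefix='01' -> emit 'k', reset

Answer: kbdkdbdk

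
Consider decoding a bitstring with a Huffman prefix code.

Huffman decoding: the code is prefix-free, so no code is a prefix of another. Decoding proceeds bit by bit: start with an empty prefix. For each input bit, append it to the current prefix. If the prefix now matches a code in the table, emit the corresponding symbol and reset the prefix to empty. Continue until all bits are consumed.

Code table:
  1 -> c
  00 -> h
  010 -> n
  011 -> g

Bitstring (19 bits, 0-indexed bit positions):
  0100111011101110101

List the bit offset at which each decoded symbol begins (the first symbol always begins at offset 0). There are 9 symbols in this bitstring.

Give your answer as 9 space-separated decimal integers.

Answer: 0 3 6 7 10 11 14 15 18

Derivation:
Bit 0: prefix='0' (no match yet)
Bit 1: prefix='01' (no match yet)
Bit 2: prefix='010' -> emit 'n', reset
Bit 3: prefix='0' (no match yet)
Bit 4: prefix='01' (no match yet)
Bit 5: prefix='011' -> emit 'g', reset
Bit 6: prefix='1' -> emit 'c', reset
Bit 7: prefix='0' (no match yet)
Bit 8: prefix='01' (no match yet)
Bit 9: prefix='011' -> emit 'g', reset
Bit 10: prefix='1' -> emit 'c', reset
Bit 11: prefix='0' (no match yet)
Bit 12: prefix='01' (no match yet)
Bit 13: prefix='011' -> emit 'g', reset
Bit 14: prefix='1' -> emit 'c', reset
Bit 15: prefix='0' (no match yet)
Bit 16: prefix='01' (no match yet)
Bit 17: prefix='010' -> emit 'n', reset
Bit 18: prefix='1' -> emit 'c', reset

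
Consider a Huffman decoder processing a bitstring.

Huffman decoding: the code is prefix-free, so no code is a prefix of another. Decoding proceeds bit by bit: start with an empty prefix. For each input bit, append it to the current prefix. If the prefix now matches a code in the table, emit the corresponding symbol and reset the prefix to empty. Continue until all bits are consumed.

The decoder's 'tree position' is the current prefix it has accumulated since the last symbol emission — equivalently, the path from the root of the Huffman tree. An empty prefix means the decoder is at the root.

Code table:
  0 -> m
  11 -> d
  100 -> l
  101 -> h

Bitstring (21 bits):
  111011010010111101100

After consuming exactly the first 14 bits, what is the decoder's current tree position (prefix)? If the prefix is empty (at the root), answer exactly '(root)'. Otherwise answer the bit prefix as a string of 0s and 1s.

Bit 0: prefix='1' (no match yet)
Bit 1: prefix='11' -> emit 'd', reset
Bit 2: prefix='1' (no match yet)
Bit 3: prefix='10' (no match yet)
Bit 4: prefix='101' -> emit 'h', reset
Bit 5: prefix='1' (no match yet)
Bit 6: prefix='10' (no match yet)
Bit 7: prefix='101' -> emit 'h', reset
Bit 8: prefix='0' -> emit 'm', reset
Bit 9: prefix='0' -> emit 'm', reset
Bit 10: prefix='1' (no match yet)
Bit 11: prefix='10' (no match yet)
Bit 12: prefix='101' -> emit 'h', reset
Bit 13: prefix='1' (no match yet)

Answer: 1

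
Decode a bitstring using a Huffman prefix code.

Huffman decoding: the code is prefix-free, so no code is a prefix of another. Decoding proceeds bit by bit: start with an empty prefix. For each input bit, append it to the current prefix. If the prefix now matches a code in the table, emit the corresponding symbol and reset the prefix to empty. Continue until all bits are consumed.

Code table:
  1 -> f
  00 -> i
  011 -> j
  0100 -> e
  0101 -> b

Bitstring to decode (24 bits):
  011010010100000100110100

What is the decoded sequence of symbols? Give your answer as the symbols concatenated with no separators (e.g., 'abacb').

Bit 0: prefix='0' (no match yet)
Bit 1: prefix='01' (no match yet)
Bit 2: prefix='011' -> emit 'j', reset
Bit 3: prefix='0' (no match yet)
Bit 4: prefix='01' (no match yet)
Bit 5: prefix='010' (no match yet)
Bit 6: prefix='0100' -> emit 'e', reset
Bit 7: prefix='1' -> emit 'f', reset
Bit 8: prefix='0' (no match yet)
Bit 9: prefix='01' (no match yet)
Bit 10: prefix='010' (no match yet)
Bit 11: prefix='0100' -> emit 'e', reset
Bit 12: prefix='0' (no match yet)
Bit 13: prefix='00' -> emit 'i', reset
Bit 14: prefix='0' (no match yet)
Bit 15: prefix='01' (no match yet)
Bit 16: prefix='010' (no match yet)
Bit 17: prefix='0100' -> emit 'e', reset
Bit 18: prefix='1' -> emit 'f', reset
Bit 19: prefix='1' -> emit 'f', reset
Bit 20: prefix='0' (no match yet)
Bit 21: prefix='01' (no match yet)
Bit 22: prefix='010' (no match yet)
Bit 23: prefix='0100' -> emit 'e', reset

Answer: jefeieffe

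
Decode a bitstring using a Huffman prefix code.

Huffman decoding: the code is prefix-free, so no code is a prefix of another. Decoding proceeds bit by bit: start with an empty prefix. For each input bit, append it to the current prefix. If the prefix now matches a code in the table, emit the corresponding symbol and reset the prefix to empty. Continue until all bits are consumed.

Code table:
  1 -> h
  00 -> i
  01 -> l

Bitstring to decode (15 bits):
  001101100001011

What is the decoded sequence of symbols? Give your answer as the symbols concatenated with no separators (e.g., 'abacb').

Answer: ihhlhiihlh

Derivation:
Bit 0: prefix='0' (no match yet)
Bit 1: prefix='00' -> emit 'i', reset
Bit 2: prefix='1' -> emit 'h', reset
Bit 3: prefix='1' -> emit 'h', reset
Bit 4: prefix='0' (no match yet)
Bit 5: prefix='01' -> emit 'l', reset
Bit 6: prefix='1' -> emit 'h', reset
Bit 7: prefix='0' (no match yet)
Bit 8: prefix='00' -> emit 'i', reset
Bit 9: prefix='0' (no match yet)
Bit 10: prefix='00' -> emit 'i', reset
Bit 11: prefix='1' -> emit 'h', reset
Bit 12: prefix='0' (no match yet)
Bit 13: prefix='01' -> emit 'l', reset
Bit 14: prefix='1' -> emit 'h', reset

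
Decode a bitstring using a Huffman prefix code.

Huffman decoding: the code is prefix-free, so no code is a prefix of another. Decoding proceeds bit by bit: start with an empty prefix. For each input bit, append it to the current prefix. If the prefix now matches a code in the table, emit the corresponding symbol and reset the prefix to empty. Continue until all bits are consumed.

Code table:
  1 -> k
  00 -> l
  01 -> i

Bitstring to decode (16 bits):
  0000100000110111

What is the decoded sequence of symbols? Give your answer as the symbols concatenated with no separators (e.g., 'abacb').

Answer: llkllikikk

Derivation:
Bit 0: prefix='0' (no match yet)
Bit 1: prefix='00' -> emit 'l', reset
Bit 2: prefix='0' (no match yet)
Bit 3: prefix='00' -> emit 'l', reset
Bit 4: prefix='1' -> emit 'k', reset
Bit 5: prefix='0' (no match yet)
Bit 6: prefix='00' -> emit 'l', reset
Bit 7: prefix='0' (no match yet)
Bit 8: prefix='00' -> emit 'l', reset
Bit 9: prefix='0' (no match yet)
Bit 10: prefix='01' -> emit 'i', reset
Bit 11: prefix='1' -> emit 'k', reset
Bit 12: prefix='0' (no match yet)
Bit 13: prefix='01' -> emit 'i', reset
Bit 14: prefix='1' -> emit 'k', reset
Bit 15: prefix='1' -> emit 'k', reset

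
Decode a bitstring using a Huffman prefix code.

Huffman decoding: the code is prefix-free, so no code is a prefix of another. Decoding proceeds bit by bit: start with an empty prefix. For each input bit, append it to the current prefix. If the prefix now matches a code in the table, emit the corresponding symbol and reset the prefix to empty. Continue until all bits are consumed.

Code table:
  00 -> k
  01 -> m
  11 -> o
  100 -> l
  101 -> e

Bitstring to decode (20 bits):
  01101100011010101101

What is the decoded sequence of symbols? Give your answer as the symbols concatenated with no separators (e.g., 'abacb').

Answer: melmemme

Derivation:
Bit 0: prefix='0' (no match yet)
Bit 1: prefix='01' -> emit 'm', reset
Bit 2: prefix='1' (no match yet)
Bit 3: prefix='10' (no match yet)
Bit 4: prefix='101' -> emit 'e', reset
Bit 5: prefix='1' (no match yet)
Bit 6: prefix='10' (no match yet)
Bit 7: prefix='100' -> emit 'l', reset
Bit 8: prefix='0' (no match yet)
Bit 9: prefix='01' -> emit 'm', reset
Bit 10: prefix='1' (no match yet)
Bit 11: prefix='10' (no match yet)
Bit 12: prefix='101' -> emit 'e', reset
Bit 13: prefix='0' (no match yet)
Bit 14: prefix='01' -> emit 'm', reset
Bit 15: prefix='0' (no match yet)
Bit 16: prefix='01' -> emit 'm', reset
Bit 17: prefix='1' (no match yet)
Bit 18: prefix='10' (no match yet)
Bit 19: prefix='101' -> emit 'e', reset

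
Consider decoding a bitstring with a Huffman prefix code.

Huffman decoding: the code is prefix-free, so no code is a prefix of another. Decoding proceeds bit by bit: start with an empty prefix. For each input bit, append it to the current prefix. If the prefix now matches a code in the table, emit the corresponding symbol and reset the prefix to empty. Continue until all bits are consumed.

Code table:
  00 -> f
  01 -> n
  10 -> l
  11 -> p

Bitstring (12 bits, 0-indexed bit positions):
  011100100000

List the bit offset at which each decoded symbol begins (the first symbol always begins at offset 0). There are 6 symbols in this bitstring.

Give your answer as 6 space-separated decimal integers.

Answer: 0 2 4 6 8 10

Derivation:
Bit 0: prefix='0' (no match yet)
Bit 1: prefix='01' -> emit 'n', reset
Bit 2: prefix='1' (no match yet)
Bit 3: prefix='11' -> emit 'p', reset
Bit 4: prefix='0' (no match yet)
Bit 5: prefix='00' -> emit 'f', reset
Bit 6: prefix='1' (no match yet)
Bit 7: prefix='10' -> emit 'l', reset
Bit 8: prefix='0' (no match yet)
Bit 9: prefix='00' -> emit 'f', reset
Bit 10: prefix='0' (no match yet)
Bit 11: prefix='00' -> emit 'f', reset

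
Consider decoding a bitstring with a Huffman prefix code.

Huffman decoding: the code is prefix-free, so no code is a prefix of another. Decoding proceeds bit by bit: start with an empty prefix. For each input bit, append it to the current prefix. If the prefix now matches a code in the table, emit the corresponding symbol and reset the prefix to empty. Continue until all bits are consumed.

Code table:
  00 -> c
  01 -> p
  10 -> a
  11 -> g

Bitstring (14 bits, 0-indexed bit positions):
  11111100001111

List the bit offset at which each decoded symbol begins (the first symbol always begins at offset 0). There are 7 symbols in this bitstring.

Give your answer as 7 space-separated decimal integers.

Bit 0: prefix='1' (no match yet)
Bit 1: prefix='11' -> emit 'g', reset
Bit 2: prefix='1' (no match yet)
Bit 3: prefix='11' -> emit 'g', reset
Bit 4: prefix='1' (no match yet)
Bit 5: prefix='11' -> emit 'g', reset
Bit 6: prefix='0' (no match yet)
Bit 7: prefix='00' -> emit 'c', reset
Bit 8: prefix='0' (no match yet)
Bit 9: prefix='00' -> emit 'c', reset
Bit 10: prefix='1' (no match yet)
Bit 11: prefix='11' -> emit 'g', reset
Bit 12: prefix='1' (no match yet)
Bit 13: prefix='11' -> emit 'g', reset

Answer: 0 2 4 6 8 10 12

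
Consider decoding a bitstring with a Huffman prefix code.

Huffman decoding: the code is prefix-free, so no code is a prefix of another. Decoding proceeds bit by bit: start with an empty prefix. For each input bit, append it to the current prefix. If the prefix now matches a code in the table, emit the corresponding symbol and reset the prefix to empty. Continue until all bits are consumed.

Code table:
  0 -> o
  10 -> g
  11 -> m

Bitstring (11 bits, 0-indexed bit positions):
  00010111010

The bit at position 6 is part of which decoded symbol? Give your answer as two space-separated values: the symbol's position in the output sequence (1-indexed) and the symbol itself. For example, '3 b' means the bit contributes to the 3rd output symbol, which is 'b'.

Bit 0: prefix='0' -> emit 'o', reset
Bit 1: prefix='0' -> emit 'o', reset
Bit 2: prefix='0' -> emit 'o', reset
Bit 3: prefix='1' (no match yet)
Bit 4: prefix='10' -> emit 'g', reset
Bit 5: prefix='1' (no match yet)
Bit 6: prefix='11' -> emit 'm', reset
Bit 7: prefix='1' (no match yet)
Bit 8: prefix='10' -> emit 'g', reset
Bit 9: prefix='1' (no match yet)
Bit 10: prefix='10' -> emit 'g', reset

Answer: 5 m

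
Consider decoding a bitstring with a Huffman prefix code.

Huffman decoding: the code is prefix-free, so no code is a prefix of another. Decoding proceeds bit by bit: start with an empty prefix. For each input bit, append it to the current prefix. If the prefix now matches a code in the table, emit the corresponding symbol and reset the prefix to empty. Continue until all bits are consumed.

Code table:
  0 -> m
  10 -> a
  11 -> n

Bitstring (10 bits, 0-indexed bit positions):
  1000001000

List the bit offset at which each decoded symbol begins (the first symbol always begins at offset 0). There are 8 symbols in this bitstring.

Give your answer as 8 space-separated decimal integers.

Bit 0: prefix='1' (no match yet)
Bit 1: prefix='10' -> emit 'a', reset
Bit 2: prefix='0' -> emit 'm', reset
Bit 3: prefix='0' -> emit 'm', reset
Bit 4: prefix='0' -> emit 'm', reset
Bit 5: prefix='0' -> emit 'm', reset
Bit 6: prefix='1' (no match yet)
Bit 7: prefix='10' -> emit 'a', reset
Bit 8: prefix='0' -> emit 'm', reset
Bit 9: prefix='0' -> emit 'm', reset

Answer: 0 2 3 4 5 6 8 9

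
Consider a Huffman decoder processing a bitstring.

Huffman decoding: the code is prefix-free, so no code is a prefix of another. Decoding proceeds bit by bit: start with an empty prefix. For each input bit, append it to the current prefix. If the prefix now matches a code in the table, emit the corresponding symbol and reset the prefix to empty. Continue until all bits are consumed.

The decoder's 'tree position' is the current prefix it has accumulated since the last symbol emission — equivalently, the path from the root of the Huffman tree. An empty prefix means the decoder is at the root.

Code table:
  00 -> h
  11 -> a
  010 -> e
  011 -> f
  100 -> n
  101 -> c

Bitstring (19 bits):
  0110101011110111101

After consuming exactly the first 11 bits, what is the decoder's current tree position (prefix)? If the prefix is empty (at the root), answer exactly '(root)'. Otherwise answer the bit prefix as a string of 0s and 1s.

Bit 0: prefix='0' (no match yet)
Bit 1: prefix='01' (no match yet)
Bit 2: prefix='011' -> emit 'f', reset
Bit 3: prefix='0' (no match yet)
Bit 4: prefix='01' (no match yet)
Bit 5: prefix='010' -> emit 'e', reset
Bit 6: prefix='1' (no match yet)
Bit 7: prefix='10' (no match yet)
Bit 8: prefix='101' -> emit 'c', reset
Bit 9: prefix='1' (no match yet)
Bit 10: prefix='11' -> emit 'a', reset

Answer: (root)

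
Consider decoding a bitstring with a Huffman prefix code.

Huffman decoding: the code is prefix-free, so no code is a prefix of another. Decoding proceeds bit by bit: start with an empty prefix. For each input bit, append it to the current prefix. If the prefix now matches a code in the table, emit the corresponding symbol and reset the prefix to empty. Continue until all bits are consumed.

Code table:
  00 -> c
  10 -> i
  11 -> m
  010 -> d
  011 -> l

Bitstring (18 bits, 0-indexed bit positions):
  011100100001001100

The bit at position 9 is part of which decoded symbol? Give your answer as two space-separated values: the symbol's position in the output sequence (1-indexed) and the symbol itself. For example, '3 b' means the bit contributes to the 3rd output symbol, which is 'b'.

Bit 0: prefix='0' (no match yet)
Bit 1: prefix='01' (no match yet)
Bit 2: prefix='011' -> emit 'l', reset
Bit 3: prefix='1' (no match yet)
Bit 4: prefix='10' -> emit 'i', reset
Bit 5: prefix='0' (no match yet)
Bit 6: prefix='01' (no match yet)
Bit 7: prefix='010' -> emit 'd', reset
Bit 8: prefix='0' (no match yet)
Bit 9: prefix='00' -> emit 'c', reset
Bit 10: prefix='0' (no match yet)
Bit 11: prefix='01' (no match yet)
Bit 12: prefix='010' -> emit 'd', reset
Bit 13: prefix='0' (no match yet)

Answer: 4 c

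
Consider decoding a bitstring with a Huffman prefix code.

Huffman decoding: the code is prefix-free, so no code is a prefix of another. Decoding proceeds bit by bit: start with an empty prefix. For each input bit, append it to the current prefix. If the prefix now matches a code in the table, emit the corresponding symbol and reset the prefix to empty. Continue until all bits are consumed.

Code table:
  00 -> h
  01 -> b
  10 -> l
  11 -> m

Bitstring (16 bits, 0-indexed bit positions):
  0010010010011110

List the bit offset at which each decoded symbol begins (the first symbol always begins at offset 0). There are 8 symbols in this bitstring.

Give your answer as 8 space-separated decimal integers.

Answer: 0 2 4 6 8 10 12 14

Derivation:
Bit 0: prefix='0' (no match yet)
Bit 1: prefix='00' -> emit 'h', reset
Bit 2: prefix='1' (no match yet)
Bit 3: prefix='10' -> emit 'l', reset
Bit 4: prefix='0' (no match yet)
Bit 5: prefix='01' -> emit 'b', reset
Bit 6: prefix='0' (no match yet)
Bit 7: prefix='00' -> emit 'h', reset
Bit 8: prefix='1' (no match yet)
Bit 9: prefix='10' -> emit 'l', reset
Bit 10: prefix='0' (no match yet)
Bit 11: prefix='01' -> emit 'b', reset
Bit 12: prefix='1' (no match yet)
Bit 13: prefix='11' -> emit 'm', reset
Bit 14: prefix='1' (no match yet)
Bit 15: prefix='10' -> emit 'l', reset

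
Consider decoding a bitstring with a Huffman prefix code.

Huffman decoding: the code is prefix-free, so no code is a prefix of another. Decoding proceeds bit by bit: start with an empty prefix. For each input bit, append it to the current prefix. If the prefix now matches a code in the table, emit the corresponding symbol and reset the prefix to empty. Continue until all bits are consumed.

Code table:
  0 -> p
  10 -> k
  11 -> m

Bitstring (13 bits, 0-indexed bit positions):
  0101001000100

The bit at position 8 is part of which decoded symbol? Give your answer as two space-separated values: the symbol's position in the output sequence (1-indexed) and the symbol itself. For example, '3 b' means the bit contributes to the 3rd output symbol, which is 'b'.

Bit 0: prefix='0' -> emit 'p', reset
Bit 1: prefix='1' (no match yet)
Bit 2: prefix='10' -> emit 'k', reset
Bit 3: prefix='1' (no match yet)
Bit 4: prefix='10' -> emit 'k', reset
Bit 5: prefix='0' -> emit 'p', reset
Bit 6: prefix='1' (no match yet)
Bit 7: prefix='10' -> emit 'k', reset
Bit 8: prefix='0' -> emit 'p', reset
Bit 9: prefix='0' -> emit 'p', reset
Bit 10: prefix='1' (no match yet)
Bit 11: prefix='10' -> emit 'k', reset
Bit 12: prefix='0' -> emit 'p', reset

Answer: 6 p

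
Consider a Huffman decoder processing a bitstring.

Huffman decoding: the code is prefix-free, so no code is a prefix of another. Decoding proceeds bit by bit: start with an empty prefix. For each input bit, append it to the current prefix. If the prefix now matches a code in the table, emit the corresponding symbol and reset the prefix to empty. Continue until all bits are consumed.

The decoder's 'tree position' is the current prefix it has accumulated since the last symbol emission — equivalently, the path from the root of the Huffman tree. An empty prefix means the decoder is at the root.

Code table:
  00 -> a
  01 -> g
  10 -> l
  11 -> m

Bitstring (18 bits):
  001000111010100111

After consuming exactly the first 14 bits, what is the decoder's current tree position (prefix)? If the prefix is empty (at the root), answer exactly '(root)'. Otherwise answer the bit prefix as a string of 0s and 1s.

Bit 0: prefix='0' (no match yet)
Bit 1: prefix='00' -> emit 'a', reset
Bit 2: prefix='1' (no match yet)
Bit 3: prefix='10' -> emit 'l', reset
Bit 4: prefix='0' (no match yet)
Bit 5: prefix='00' -> emit 'a', reset
Bit 6: prefix='1' (no match yet)
Bit 7: prefix='11' -> emit 'm', reset
Bit 8: prefix='1' (no match yet)
Bit 9: prefix='10' -> emit 'l', reset
Bit 10: prefix='1' (no match yet)
Bit 11: prefix='10' -> emit 'l', reset
Bit 12: prefix='1' (no match yet)
Bit 13: prefix='10' -> emit 'l', reset

Answer: (root)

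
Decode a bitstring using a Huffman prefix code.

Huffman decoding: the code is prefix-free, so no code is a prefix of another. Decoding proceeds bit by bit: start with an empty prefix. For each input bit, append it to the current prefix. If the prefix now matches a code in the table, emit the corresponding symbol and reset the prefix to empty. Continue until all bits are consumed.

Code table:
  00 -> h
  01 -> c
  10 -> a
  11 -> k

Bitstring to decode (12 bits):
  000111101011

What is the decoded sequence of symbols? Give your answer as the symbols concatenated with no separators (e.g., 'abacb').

Answer: hckaak

Derivation:
Bit 0: prefix='0' (no match yet)
Bit 1: prefix='00' -> emit 'h', reset
Bit 2: prefix='0' (no match yet)
Bit 3: prefix='01' -> emit 'c', reset
Bit 4: prefix='1' (no match yet)
Bit 5: prefix='11' -> emit 'k', reset
Bit 6: prefix='1' (no match yet)
Bit 7: prefix='10' -> emit 'a', reset
Bit 8: prefix='1' (no match yet)
Bit 9: prefix='10' -> emit 'a', reset
Bit 10: prefix='1' (no match yet)
Bit 11: prefix='11' -> emit 'k', reset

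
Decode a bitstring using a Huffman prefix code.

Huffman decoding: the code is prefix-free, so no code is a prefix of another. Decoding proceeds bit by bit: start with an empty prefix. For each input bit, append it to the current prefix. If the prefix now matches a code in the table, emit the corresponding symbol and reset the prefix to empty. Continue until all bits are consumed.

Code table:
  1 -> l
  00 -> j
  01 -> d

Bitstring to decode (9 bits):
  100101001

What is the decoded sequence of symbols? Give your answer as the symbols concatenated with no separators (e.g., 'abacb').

Bit 0: prefix='1' -> emit 'l', reset
Bit 1: prefix='0' (no match yet)
Bit 2: prefix='00' -> emit 'j', reset
Bit 3: prefix='1' -> emit 'l', reset
Bit 4: prefix='0' (no match yet)
Bit 5: prefix='01' -> emit 'd', reset
Bit 6: prefix='0' (no match yet)
Bit 7: prefix='00' -> emit 'j', reset
Bit 8: prefix='1' -> emit 'l', reset

Answer: ljldjl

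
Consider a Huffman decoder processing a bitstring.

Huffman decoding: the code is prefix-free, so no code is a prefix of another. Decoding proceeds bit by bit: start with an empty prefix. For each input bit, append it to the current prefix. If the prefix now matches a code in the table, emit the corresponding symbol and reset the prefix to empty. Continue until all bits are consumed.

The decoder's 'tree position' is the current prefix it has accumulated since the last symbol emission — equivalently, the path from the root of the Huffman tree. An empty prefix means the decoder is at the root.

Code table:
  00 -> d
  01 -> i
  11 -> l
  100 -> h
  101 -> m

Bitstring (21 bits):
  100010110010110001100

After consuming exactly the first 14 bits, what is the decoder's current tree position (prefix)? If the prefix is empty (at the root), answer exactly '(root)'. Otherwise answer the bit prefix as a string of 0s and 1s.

Answer: 1

Derivation:
Bit 0: prefix='1' (no match yet)
Bit 1: prefix='10' (no match yet)
Bit 2: prefix='100' -> emit 'h', reset
Bit 3: prefix='0' (no match yet)
Bit 4: prefix='01' -> emit 'i', reset
Bit 5: prefix='0' (no match yet)
Bit 6: prefix='01' -> emit 'i', reset
Bit 7: prefix='1' (no match yet)
Bit 8: prefix='10' (no match yet)
Bit 9: prefix='100' -> emit 'h', reset
Bit 10: prefix='1' (no match yet)
Bit 11: prefix='10' (no match yet)
Bit 12: prefix='101' -> emit 'm', reset
Bit 13: prefix='1' (no match yet)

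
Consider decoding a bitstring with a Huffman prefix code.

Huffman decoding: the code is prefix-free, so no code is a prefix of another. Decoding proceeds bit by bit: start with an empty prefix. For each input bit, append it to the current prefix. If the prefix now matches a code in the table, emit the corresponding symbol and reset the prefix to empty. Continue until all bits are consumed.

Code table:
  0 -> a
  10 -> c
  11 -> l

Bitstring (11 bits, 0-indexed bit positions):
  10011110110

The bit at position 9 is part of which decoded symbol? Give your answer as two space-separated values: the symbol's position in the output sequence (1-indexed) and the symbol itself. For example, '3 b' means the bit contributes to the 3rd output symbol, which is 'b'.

Answer: 6 l

Derivation:
Bit 0: prefix='1' (no match yet)
Bit 1: prefix='10' -> emit 'c', reset
Bit 2: prefix='0' -> emit 'a', reset
Bit 3: prefix='1' (no match yet)
Bit 4: prefix='11' -> emit 'l', reset
Bit 5: prefix='1' (no match yet)
Bit 6: prefix='11' -> emit 'l', reset
Bit 7: prefix='0' -> emit 'a', reset
Bit 8: prefix='1' (no match yet)
Bit 9: prefix='11' -> emit 'l', reset
Bit 10: prefix='0' -> emit 'a', reset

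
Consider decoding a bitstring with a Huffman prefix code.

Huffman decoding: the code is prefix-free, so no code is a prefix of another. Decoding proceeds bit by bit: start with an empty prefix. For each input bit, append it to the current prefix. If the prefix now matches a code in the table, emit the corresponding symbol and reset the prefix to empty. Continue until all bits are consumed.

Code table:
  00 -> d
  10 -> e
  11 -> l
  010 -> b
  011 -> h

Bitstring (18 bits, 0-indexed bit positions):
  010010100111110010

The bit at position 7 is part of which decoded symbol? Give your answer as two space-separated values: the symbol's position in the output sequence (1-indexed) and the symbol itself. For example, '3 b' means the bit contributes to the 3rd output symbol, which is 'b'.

Bit 0: prefix='0' (no match yet)
Bit 1: prefix='01' (no match yet)
Bit 2: prefix='010' -> emit 'b', reset
Bit 3: prefix='0' (no match yet)
Bit 4: prefix='01' (no match yet)
Bit 5: prefix='010' -> emit 'b', reset
Bit 6: prefix='1' (no match yet)
Bit 7: prefix='10' -> emit 'e', reset
Bit 8: prefix='0' (no match yet)
Bit 9: prefix='01' (no match yet)
Bit 10: prefix='011' -> emit 'h', reset
Bit 11: prefix='1' (no match yet)

Answer: 3 e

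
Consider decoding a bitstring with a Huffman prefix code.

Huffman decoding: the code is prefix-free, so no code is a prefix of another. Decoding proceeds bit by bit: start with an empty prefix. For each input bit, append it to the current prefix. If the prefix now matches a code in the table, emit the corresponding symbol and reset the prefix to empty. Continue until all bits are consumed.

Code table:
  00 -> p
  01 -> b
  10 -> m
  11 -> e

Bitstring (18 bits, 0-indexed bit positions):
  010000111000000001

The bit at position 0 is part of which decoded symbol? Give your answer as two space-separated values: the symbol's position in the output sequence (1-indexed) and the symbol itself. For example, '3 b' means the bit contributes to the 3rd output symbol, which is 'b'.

Answer: 1 b

Derivation:
Bit 0: prefix='0' (no match yet)
Bit 1: prefix='01' -> emit 'b', reset
Bit 2: prefix='0' (no match yet)
Bit 3: prefix='00' -> emit 'p', reset
Bit 4: prefix='0' (no match yet)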